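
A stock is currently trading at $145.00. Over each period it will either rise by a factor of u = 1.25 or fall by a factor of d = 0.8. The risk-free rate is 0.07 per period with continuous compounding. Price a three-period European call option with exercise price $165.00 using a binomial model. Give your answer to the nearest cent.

$26.99

Risk-neutral probability p = (e^0.07 − 0.8)/(1.25 − 0.8) = 0.2725/0.4500 = 0.6056
Terminal stock prices: S_uuu = 283.2, S_uud = 181.2, S_udd = 116, S_ddd = 74.24
Terminal payoffs (S − K): max(118.2, 0) = 118.2, max(16.25, 0) = 16.25, max(-49, 0) = 0, max(-90.76, 0) = 0
Node uu (S = 226.6): V_uu = e^(−0.07)·[0.6056·118.2031 + 0.3944·16.2500] = 72.7175
Node ud (S = 145): V_ud = e^(−0.07)·[0.6056·16.2500 + 0.3944·0.0000] = 9.1753
Node dd (S = 92.8): V_dd = e^(−0.07)·[0.6056·0.0000 + 0.3944·0.0000] = 0.0000
Node u (S = 181.2): V_u = e^(−0.07)·[0.6056·72.7175 + 0.3944·9.1753] = 44.4330
Node d (S = 116): V_d = e^(−0.07)·[0.6056·9.1753 + 0.3944·0.0000] = 5.1807
Node 0 (S = 145): V_0 = e^(−0.07)·[0.6056·44.4330 + 0.3944·5.1807] = 26.9936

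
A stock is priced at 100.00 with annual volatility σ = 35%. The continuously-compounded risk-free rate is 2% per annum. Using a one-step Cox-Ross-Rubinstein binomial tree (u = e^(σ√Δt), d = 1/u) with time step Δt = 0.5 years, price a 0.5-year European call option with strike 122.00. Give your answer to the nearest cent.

2.76

CRR parameters: u = e^(σ√Δt) = e^(0.35·√0.5) = 1.2808, d = 1/u = 0.7808
Per-period rate: rΔt = 0.02·0.5 = 0.01, so R = e^0.01 = 1.0101
Risk-neutral probability p = (e^0.01 − 0.7808)/(1.2808 − 0.7808) = 0.2293/0.5000 = 0.4585
Terminal stock prices: S_u = 128.1, S_d = 78.08
Terminal payoffs (S − K): max(6.08, 0) = 6.08, max(-43.92, 0) = 0
Node 0 (S = 100): V_0 = e^(−0.01)·[0.4585·6.0803 + 0.5415·0.0000] = 2.7603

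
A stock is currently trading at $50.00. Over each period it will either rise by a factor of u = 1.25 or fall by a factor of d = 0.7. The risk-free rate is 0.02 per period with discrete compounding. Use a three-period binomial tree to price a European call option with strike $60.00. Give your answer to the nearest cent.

Risk-neutral probability p = (1 + 0.02 − 0.7)/(1.25 − 0.7) = 0.3200/0.5500 = 0.5818
Terminal stock prices: S_uuu = 97.66, S_uud = 54.69, S_udd = 30.62, S_ddd = 17.15
Terminal payoffs (S − K): max(37.66, 0) = 37.66, max(-5.312, 0) = 0, max(-29.38, 0) = 0, max(-42.85, 0) = 0
Node uu (S = 78.12): V_uu = 1/1.02·[0.5818·37.6562 + 0.4182·0.0000] = 21.4795
Node ud (S = 43.75): V_ud = 1/1.02·[0.5818·0.0000 + 0.4182·0.0000] = 0.0000
Node dd (S = 24.5): V_dd = 1/1.02·[0.5818·0.0000 + 0.4182·0.0000] = 0.0000
Node u (S = 62.5): V_u = 1/1.02·[0.5818·21.4795 + 0.4182·0.0000] = 12.2521
Node d (S = 35): V_d = 1/1.02·[0.5818·0.0000 + 0.4182·0.0000] = 0.0000
Node 0 (S = 50): V_0 = 1/1.02·[0.5818·12.2521 + 0.4182·0.0000] = 6.9887

$6.99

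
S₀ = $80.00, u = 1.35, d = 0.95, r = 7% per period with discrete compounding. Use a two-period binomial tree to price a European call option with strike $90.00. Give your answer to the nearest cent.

$9.01

Risk-neutral probability p = (1 + 0.07 − 0.95)/(1.35 − 0.95) = 0.1200/0.4000 = 0.3000
Terminal stock prices: S_uu = 145.8, S_ud = 102.6, S_dd = 72.2
Terminal payoffs (S − K): max(55.8, 0) = 55.8, max(12.6, 0) = 12.6, max(-17.8, 0) = 0
Node u (S = 108): V_u = 1/1.07·[0.3000·55.8000 + 0.7000·12.6000] = 23.8879
Node d (S = 76): V_d = 1/1.07·[0.3000·12.6000 + 0.7000·0.0000] = 3.5327
Node 0 (S = 80): V_0 = 1/1.07·[0.3000·23.8879 + 0.7000·3.5327] = 9.0086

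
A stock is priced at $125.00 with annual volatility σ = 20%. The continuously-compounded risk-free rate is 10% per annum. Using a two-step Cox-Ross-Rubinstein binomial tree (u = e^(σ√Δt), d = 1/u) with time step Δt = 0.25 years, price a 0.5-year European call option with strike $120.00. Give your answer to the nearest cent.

$13.52

CRR parameters: u = e^(σ√Δt) = e^(0.2·√0.25) = 1.1052, d = 1/u = 0.9048
Per-period rate: rΔt = 0.1·0.25 = 0.025, so R = e^0.025 = 1.0253
Risk-neutral probability p = (e^0.025 − 0.9048)/(1.1052 − 0.9048) = 0.1205/0.2003 = 0.6014
Terminal stock prices: S_uu = 152.7, S_ud = 125, S_dd = 102.3
Terminal payoffs (S − K): max(32.68, 0) = 32.68, max(5, 0) = 5, max(-17.66, 0) = 0
Node u (S = 138.1): V_u = e^(−0.025)·[0.6014·32.6753 + 0.3986·5.0000] = 21.1092
Node d (S = 113.1): V_d = e^(−0.025)·[0.6014·5.0000 + 0.3986·0.0000] = 2.9327
Node 0 (S = 125): V_0 = e^(−0.025)·[0.6014·21.1092 + 0.3986·2.9327] = 13.5215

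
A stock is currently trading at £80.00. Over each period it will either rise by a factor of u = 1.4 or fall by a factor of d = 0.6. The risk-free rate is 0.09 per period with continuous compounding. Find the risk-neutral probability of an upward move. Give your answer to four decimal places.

Risk-neutral probability p = (e^0.09 − 0.6)/(1.4 − 0.6) = 0.4942/0.8000 = 0.6177

p = 0.6177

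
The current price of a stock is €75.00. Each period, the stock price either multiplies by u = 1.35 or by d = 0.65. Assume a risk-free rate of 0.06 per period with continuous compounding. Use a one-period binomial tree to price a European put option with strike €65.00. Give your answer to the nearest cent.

€6.30

Risk-neutral probability p = (e^0.06 − 0.65)/(1.35 − 0.65) = 0.4118/0.7000 = 0.5883
Terminal stock prices: S_u = 101.2, S_d = 48.75
Terminal payoffs (K − S): max(-36.25, 0) = 0, max(16.25, 0) = 16.25
Node 0 (S = 75): V_0 = e^(−0.06)·[0.5883·0.0000 + 0.4117·16.2500] = 6.2999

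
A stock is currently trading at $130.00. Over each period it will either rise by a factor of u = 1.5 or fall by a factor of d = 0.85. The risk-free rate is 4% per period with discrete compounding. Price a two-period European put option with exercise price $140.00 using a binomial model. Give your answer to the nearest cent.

Risk-neutral probability p = (1 + 0.04 − 0.85)/(1.5 − 0.85) = 0.1900/0.6500 = 0.2923
Terminal stock prices: S_uu = 292.5, S_ud = 165.8, S_dd = 93.92
Terminal payoffs (K − S): max(-152.5, 0) = 0, max(-25.75, 0) = 0, max(46.08, 0) = 46.08
Node u (S = 195): V_u = 1/1.04·[0.2923·0.0000 + 0.7077·0.0000] = 0.0000
Node d (S = 110.5): V_d = 1/1.04·[0.2923·0.0000 + 0.7077·46.0750] = 31.3528
Node 0 (S = 130): V_0 = 1/1.04·[0.2923·0.0000 + 0.7077·31.3528] = 21.3348

$21.33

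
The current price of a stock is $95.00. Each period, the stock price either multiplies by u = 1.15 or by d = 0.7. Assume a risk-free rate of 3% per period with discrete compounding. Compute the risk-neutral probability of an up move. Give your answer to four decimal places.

p = 0.7333

Risk-neutral probability p = (1 + 0.03 − 0.7)/(1.15 − 0.7) = 0.3300/0.4500 = 0.7333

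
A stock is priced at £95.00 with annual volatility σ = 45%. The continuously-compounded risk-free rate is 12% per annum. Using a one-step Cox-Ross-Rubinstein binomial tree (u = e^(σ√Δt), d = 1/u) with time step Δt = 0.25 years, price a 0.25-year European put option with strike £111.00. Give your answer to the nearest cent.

£16.67

CRR parameters: u = e^(σ√Δt) = e^(0.45·√0.25) = 1.2523, d = 1/u = 0.7985
Per-period rate: rΔt = 0.12·0.25 = 0.03, so R = e^0.03 = 1.0305
Risk-neutral probability p = (e^0.03 − 0.7985)/(1.2523 − 0.7985) = 0.2319/0.4538 = 0.5111
Terminal stock prices: S_u = 119, S_d = 75.86
Terminal payoffs (K − S): max(-7.971, 0) = 0, max(35.14, 0) = 35.14
Node 0 (S = 95): V_0 = e^(−0.03)·[0.5111·0.0000 + 0.4889·35.1410] = 16.6728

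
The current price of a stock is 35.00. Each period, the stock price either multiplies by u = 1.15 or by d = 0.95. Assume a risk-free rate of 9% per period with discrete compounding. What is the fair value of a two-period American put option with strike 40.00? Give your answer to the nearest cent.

Risk-neutral probability p = (1 + 0.09 − 0.95)/(1.15 − 0.95) = 0.1400/0.2000 = 0.7000
Terminal stock prices: S_uu = 46.29, S_ud = 38.24, S_dd = 31.59
Terminal payoffs (K − S): max(-6.287, 0) = 0, max(1.763, 0) = 1.763, max(8.413, 0) = 8.413
Node u (S = 40.25): continuation = 1/1.09·[0.7000·0.0000 + 0.3000·1.7625] = 0.4851; exercise value = 0.0000 ≤ continuation, so V_u = 0.4851
Node d (S = 33.25): continuation = 1/1.09·[0.7000·1.7625 + 0.3000·8.4125] = 3.4472; exercise value = 6.7500 > continuation, so V_d = 6.7500 (exercise)
Node 0 (S = 35): continuation = 1/1.09·[0.7000·0.4851 + 0.3000·6.7500] = 2.1693; exercise value = 5.0000 > continuation, so V_0 = 5.0000 (exercise)

5.00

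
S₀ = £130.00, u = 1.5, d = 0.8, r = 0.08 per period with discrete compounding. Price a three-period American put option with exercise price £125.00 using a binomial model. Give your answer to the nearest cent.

£12.95

Risk-neutral probability p = (1 + 0.08 − 0.8)/(1.5 − 0.8) = 0.2800/0.7000 = 0.4000
Terminal stock prices: S_uuu = 438.8, S_uud = 234, S_udd = 124.8, S_ddd = 66.56
Terminal payoffs (K − S): max(-313.8, 0) = 0, max(-109, 0) = 0, max(0.2, 0) = 0.2, max(58.44, 0) = 58.44
Node uu (S = 292.5): continuation = 1/1.08·[0.4000·0.0000 + 0.6000·0.0000] = 0.0000; exercise value = 0.0000 ≤ continuation, so V_uu = 0.0000
Node ud (S = 156): continuation = 1/1.08·[0.4000·0.0000 + 0.6000·0.2000] = 0.1111; exercise value = 0.0000 ≤ continuation, so V_ud = 0.1111
Node dd (S = 83.2): continuation = 1/1.08·[0.4000·0.2000 + 0.6000·58.4400] = 32.5407; exercise value = 41.8000 > continuation, so V_dd = 41.8000 (exercise)
Node u (S = 195): continuation = 1/1.08·[0.4000·0.0000 + 0.6000·0.1111] = 0.0617; exercise value = 0.0000 ≤ continuation, so V_u = 0.0617
Node d (S = 104): continuation = 1/1.08·[0.4000·0.1111 + 0.6000·41.8000] = 23.2634; exercise value = 21.0000 ≤ continuation, so V_d = 23.2634
Node 0 (S = 130): continuation = 1/1.08·[0.4000·0.0617 + 0.6000·23.2634] = 12.9470; exercise value = 0.0000 ≤ continuation, so V_0 = 12.9470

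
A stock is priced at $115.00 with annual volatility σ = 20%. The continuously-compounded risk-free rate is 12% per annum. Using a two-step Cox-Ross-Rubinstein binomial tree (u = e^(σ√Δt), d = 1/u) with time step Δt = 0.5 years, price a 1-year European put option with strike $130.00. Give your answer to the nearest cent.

CRR parameters: u = e^(σ√Δt) = e^(0.2·√0.5) = 1.1519, d = 1/u = 0.8681
Per-period rate: rΔt = 0.12·0.5 = 0.06, so R = e^0.06 = 1.0618
Risk-neutral probability p = (e^0.06 − 0.8681)/(1.1519 − 0.8681) = 0.1937/0.2838 = 0.6826
Terminal stock prices: S_uu = 152.6, S_ud = 115, S_dd = 86.67
Terminal payoffs (K − S): max(-22.59, 0) = 0, max(15, 0) = 15, max(43.33, 0) = 43.33
Node u (S = 132.5): V_u = e^(−0.06)·[0.6826·0.0000 + 0.3174·15.0000] = 4.4837
Node d (S = 99.83): V_d = e^(−0.06)·[0.6826·15.0000 + 0.3174·43.3316] = 22.5952
Node 0 (S = 115): V_0 = e^(−0.06)·[0.6826·4.4837 + 0.3174·22.5952] = 9.6364

$9.64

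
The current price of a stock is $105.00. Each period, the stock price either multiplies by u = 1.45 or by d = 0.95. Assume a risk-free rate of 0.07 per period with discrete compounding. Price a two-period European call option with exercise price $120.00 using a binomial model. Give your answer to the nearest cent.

$12.92

Risk-neutral probability p = (1 + 0.07 − 0.95)/(1.45 − 0.95) = 0.1200/0.5000 = 0.2400
Terminal stock prices: S_uu = 220.8, S_ud = 144.6, S_dd = 94.76
Terminal payoffs (S − K): max(100.8, 0) = 100.8, max(24.64, 0) = 24.64, max(-25.24, 0) = 0
Node u (S = 152.2): V_u = 1/1.07·[0.2400·100.7625 + 0.7600·24.6375] = 40.1005
Node d (S = 99.75): V_d = 1/1.07·[0.2400·24.6375 + 0.7600·0.0000] = 5.5262
Node 0 (S = 105): V_0 = 1/1.07·[0.2400·40.1005 + 0.7600·5.5262] = 12.9196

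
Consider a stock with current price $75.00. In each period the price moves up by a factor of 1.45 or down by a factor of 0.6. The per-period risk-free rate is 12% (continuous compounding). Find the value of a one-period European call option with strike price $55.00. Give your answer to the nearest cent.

Risk-neutral probability p = (e^0.12 − 0.6)/(1.45 − 0.6) = 0.5275/0.8500 = 0.6206
Terminal stock prices: S_u = 108.8, S_d = 45
Terminal payoffs (S − K): max(53.75, 0) = 53.75, max(-10, 0) = 0
Node 0 (S = 75): V_0 = e^(−0.12)·[0.6206·53.7500 + 0.3794·0.0000] = 29.5845

$29.58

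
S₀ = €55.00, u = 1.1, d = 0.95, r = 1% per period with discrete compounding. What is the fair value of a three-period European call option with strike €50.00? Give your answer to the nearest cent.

Risk-neutral probability p = (1 + 0.01 − 0.95)/(1.1 − 0.95) = 0.0600/0.1500 = 0.4000
Terminal stock prices: S_uuu = 73.21, S_uud = 63.22, S_udd = 54.6, S_ddd = 47.16
Terminal payoffs (S − K): max(23.21, 0) = 23.21, max(13.22, 0) = 13.22, max(4.601, 0) = 4.601, max(-2.844, 0) = 0
Node uu (S = 66.55): V_uu = 1/1.01·[0.4000·23.2050 + 0.6000·13.2225] = 17.0450
Node ud (S = 57.48): V_ud = 1/1.01·[0.4000·13.2225 + 0.6000·4.6013] = 7.9700
Node dd (S = 49.64): V_dd = 1/1.01·[0.4000·4.6013 + 0.6000·0.0000] = 1.8223
Node u (S = 60.5): V_u = 1/1.01·[0.4000·17.0450 + 0.6000·7.9700] = 11.4852
Node d (S = 52.25): V_d = 1/1.01·[0.4000·7.9700 + 0.6000·1.8223] = 4.2390
Node 0 (S = 55): V_0 = 1/1.01·[0.4000·11.4852 + 0.6000·4.2390] = 7.0668

€7.07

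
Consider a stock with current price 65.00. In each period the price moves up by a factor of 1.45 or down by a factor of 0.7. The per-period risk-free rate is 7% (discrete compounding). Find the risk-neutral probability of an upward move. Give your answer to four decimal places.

p = 0.4933

Risk-neutral probability p = (1 + 0.07 − 0.7)/(1.45 − 0.7) = 0.3700/0.7500 = 0.4933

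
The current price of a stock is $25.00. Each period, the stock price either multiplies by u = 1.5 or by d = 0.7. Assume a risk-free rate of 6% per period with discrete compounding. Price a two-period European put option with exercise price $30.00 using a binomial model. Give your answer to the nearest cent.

Risk-neutral probability p = (1 + 0.06 − 0.7)/(1.5 − 0.7) = 0.3600/0.8000 = 0.4500
Terminal stock prices: S_uu = 56.25, S_ud = 26.25, S_dd = 12.25
Terminal payoffs (K − S): max(-26.25, 0) = 0, max(3.75, 0) = 3.75, max(17.75, 0) = 17.75
Node u (S = 37.5): V_u = 1/1.06·[0.4500·0.0000 + 0.5500·3.7500] = 1.9458
Node d (S = 17.5): V_d = 1/1.06·[0.4500·3.7500 + 0.5500·17.7500] = 10.8019
Node 0 (S = 25): V_0 = 1/1.06·[0.4500·1.9458 + 0.5500·10.8019] = 6.4308

$6.43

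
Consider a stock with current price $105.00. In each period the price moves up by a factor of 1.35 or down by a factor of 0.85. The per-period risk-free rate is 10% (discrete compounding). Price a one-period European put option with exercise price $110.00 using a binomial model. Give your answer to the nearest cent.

Risk-neutral probability p = (1 + 0.1 − 0.85)/(1.35 − 0.85) = 0.2500/0.5000 = 0.5000
Terminal stock prices: S_u = 141.8, S_d = 89.25
Terminal payoffs (K − S): max(-31.75, 0) = 0, max(20.75, 0) = 20.75
Node 0 (S = 105): V_0 = 1/1.1·[0.5000·0.0000 + 0.5000·20.7500] = 9.4318

$9.43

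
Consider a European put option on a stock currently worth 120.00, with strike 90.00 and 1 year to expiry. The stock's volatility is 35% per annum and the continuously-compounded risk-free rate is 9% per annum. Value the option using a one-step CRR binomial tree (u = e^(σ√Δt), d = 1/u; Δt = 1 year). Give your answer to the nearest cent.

CRR parameters: u = e^(σ√Δt) = e^(0.35·√1) = 1.4191, d = 1/u = 0.7047
Per-period rate: rΔt = 0.09·1 = 0.09, so R = e^0.09 = 1.0942
Risk-neutral probability p = (e^0.09 − 0.7047)/(1.4191 − 0.7047) = 0.3895/0.7144 = 0.5452
Terminal stock prices: S_u = 170.3, S_d = 84.56
Terminal payoffs (K − S): max(-80.29, 0) = 0, max(5.437, 0) = 5.437
Node 0 (S = 120): V_0 = e^(−0.09)·[0.5452·0.0000 + 0.4548·5.4374] = 2.2601

2.26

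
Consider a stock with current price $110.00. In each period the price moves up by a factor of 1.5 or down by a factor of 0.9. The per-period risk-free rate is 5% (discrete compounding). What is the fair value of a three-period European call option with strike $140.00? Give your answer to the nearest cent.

$13.17

Risk-neutral probability p = (1 + 0.05 − 0.9)/(1.5 − 0.9) = 0.1500/0.6000 = 0.2500
Terminal stock prices: S_uuu = 371.2, S_uud = 222.8, S_udd = 133.7, S_ddd = 80.19
Terminal payoffs (S − K): max(231.2, 0) = 231.2, max(82.75, 0) = 82.75, max(-6.35, 0) = 0, max(-59.81, 0) = 0
Node uu (S = 247.5): V_uu = 1/1.05·[0.2500·231.2500 + 0.7500·82.7500] = 114.1667
Node ud (S = 148.5): V_ud = 1/1.05·[0.2500·82.7500 + 0.7500·0.0000] = 19.7024
Node dd (S = 89.1): V_dd = 1/1.05·[0.2500·0.0000 + 0.7500·0.0000] = 0.0000
Node u (S = 165): V_u = 1/1.05·[0.2500·114.1667 + 0.7500·19.7024] = 41.2557
Node d (S = 99): V_d = 1/1.05·[0.2500·19.7024 + 0.7500·0.0000] = 4.6910
Node 0 (S = 110): V_0 = 1/1.05·[0.2500·41.2557 + 0.7500·4.6910] = 13.1735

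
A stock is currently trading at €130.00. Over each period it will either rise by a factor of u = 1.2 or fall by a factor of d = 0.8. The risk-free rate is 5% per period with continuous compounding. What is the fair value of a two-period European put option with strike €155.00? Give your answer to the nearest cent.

Risk-neutral probability p = (e^0.05 − 0.8)/(1.2 − 0.8) = 0.2513/0.4000 = 0.6282
Terminal stock prices: S_uu = 187.2, S_ud = 124.8, S_dd = 83.2
Terminal payoffs (K − S): max(-32.2, 0) = 0, max(30.2, 0) = 30.2, max(71.8, 0) = 71.8
Node u (S = 156): V_u = e^(−0.05)·[0.6282·0.0000 + 0.3718·30.2000] = 10.6814
Node d (S = 104): V_d = e^(−0.05)·[0.6282·30.2000 + 0.3718·71.8000] = 43.4406
Node 0 (S = 130): V_0 = e^(−0.05)·[0.6282·10.6814 + 0.3718·43.4406] = 21.7470

€21.75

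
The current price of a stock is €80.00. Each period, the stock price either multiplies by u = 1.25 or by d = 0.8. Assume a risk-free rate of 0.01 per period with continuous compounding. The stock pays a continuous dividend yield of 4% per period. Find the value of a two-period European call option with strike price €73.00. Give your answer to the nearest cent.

Per-period risk-free factor R = e^0.01 = 1.0101; dividend-adjusted growth = e^(0.01−0.04) = 0.9704.
Risk-neutral probability p = (0.9704 − 0.8)/(1.25 − 0.8) = 0.1704/0.4500 = 0.3788
Terminal stock prices: S_uu = 125, S_ud = 80, S_dd = 51.2
Terminal payoffs (S − K): max(52, 0) = 52, max(7, 0) = 7, max(-21.8, 0) = 0
Node u (S = 100): V_u = e^(−0.01)·[0.3788·52.0000 + 0.6212·7.0000] = 23.8053
Node d (S = 64): V_d = e^(−0.01)·[0.3788·7.0000 + 0.6212·0.0000] = 2.6250
Node 0 (S = 80): V_0 = e^(−0.01)·[0.3788·23.8053 + 0.6212·2.6250] = 10.5415

€10.54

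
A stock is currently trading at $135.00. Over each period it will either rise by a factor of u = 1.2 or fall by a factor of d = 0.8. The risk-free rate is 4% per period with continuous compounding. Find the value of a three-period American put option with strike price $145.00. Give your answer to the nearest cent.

$17.64

Risk-neutral probability p = (e^0.04 − 0.8)/(1.2 − 0.8) = 0.2408/0.4000 = 0.6020
Terminal stock prices: S_uuu = 233.3, S_uud = 155.5, S_udd = 103.7, S_ddd = 69.12
Terminal payoffs (K − S): max(-88.28, 0) = 0, max(-10.52, 0) = 0, max(41.32, 0) = 41.32, max(75.88, 0) = 75.88
Node uu (S = 194.4): continuation = e^(−0.04)·[0.6020·0.0000 + 0.3980·0.0000] = 0.0000; exercise value = 0.0000 ≤ continuation, so V_uu = 0.0000
Node ud (S = 129.6): continuation = e^(−0.04)·[0.6020·0.0000 + 0.3980·41.3200] = 15.7995; exercise value = 15.4000 ≤ continuation, so V_ud = 15.7995
Node dd (S = 86.4): continuation = e^(−0.04)·[0.6020·41.3200 + 0.3980·75.8800] = 52.9145; exercise value = 58.6000 > continuation, so V_dd = 58.6000 (exercise)
Node u (S = 162): continuation = e^(−0.04)·[0.6020·0.0000 + 0.3980·15.7995] = 6.0412; exercise value = 0.0000 ≤ continuation, so V_u = 6.0412
Node d (S = 108): continuation = e^(−0.04)·[0.6020·15.7995 + 0.3980·58.6000] = 31.5455; exercise value = 37.0000 > continuation, so V_d = 37.0000 (exercise)
Node 0 (S = 135): continuation = e^(−0.04)·[0.6020·6.0412 + 0.3980·37.0000] = 17.6420; exercise value = 10.0000 ≤ continuation, so V_0 = 17.6420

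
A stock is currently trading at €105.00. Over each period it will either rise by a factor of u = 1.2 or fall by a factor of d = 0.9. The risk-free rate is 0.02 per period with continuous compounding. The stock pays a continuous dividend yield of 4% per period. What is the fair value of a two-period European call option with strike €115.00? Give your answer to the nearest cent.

€2.49

Per-period risk-free factor R = e^0.02 = 1.0202; dividend-adjusted growth = e^(0.02−0.04) = 0.9802.
Risk-neutral probability p = (0.9802 − 0.9)/(1.2 − 0.9) = 0.0802/0.3000 = 0.2673
Terminal stock prices: S_uu = 151.2, S_ud = 113.4, S_dd = 85.05
Terminal payoffs (S − K): max(36.2, 0) = 36.2, max(-1.6, 0) = 0, max(-29.95, 0) = 0
Node u (S = 126): V_u = e^(−0.02)·[0.2673·36.2000 + 0.7327·0.0000] = 9.4857
Node d (S = 94.5): V_d = e^(−0.02)·[0.2673·0.0000 + 0.7327·0.0000] = 0.0000
Node 0 (S = 105): V_0 = e^(−0.02)·[0.2673·9.4857 + 0.7327·0.0000] = 2.4856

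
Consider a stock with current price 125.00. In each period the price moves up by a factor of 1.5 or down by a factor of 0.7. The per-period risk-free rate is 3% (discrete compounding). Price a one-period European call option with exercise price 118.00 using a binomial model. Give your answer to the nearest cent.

27.83

Risk-neutral probability p = (1 + 0.03 − 0.7)/(1.5 − 0.7) = 0.3300/0.8000 = 0.4125
Terminal stock prices: S_u = 187.5, S_d = 87.5
Terminal payoffs (S − K): max(69.5, 0) = 69.5, max(-30.5, 0) = 0
Node 0 (S = 125): V_0 = 1/1.03·[0.4125·69.5000 + 0.5875·0.0000] = 27.8337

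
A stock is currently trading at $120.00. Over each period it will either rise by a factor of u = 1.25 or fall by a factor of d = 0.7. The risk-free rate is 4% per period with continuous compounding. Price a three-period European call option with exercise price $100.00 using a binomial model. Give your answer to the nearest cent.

Risk-neutral probability p = (e^0.04 − 0.7)/(1.25 − 0.7) = 0.3408/0.5500 = 0.6197
Terminal stock prices: S_uuu = 234.4, S_uud = 131.2, S_udd = 73.5, S_ddd = 41.16
Terminal payoffs (S − K): max(134.4, 0) = 134.4, max(31.25, 0) = 31.25, max(-26.5, 0) = 0, max(-58.84, 0) = 0
Node uu (S = 187.5): V_uu = e^(−0.04)·[0.6197·134.3750 + 0.3803·31.2500] = 91.4211
Node ud (S = 105): V_ud = e^(−0.04)·[0.6197·31.2500 + 0.3803·0.0000] = 18.6050
Node dd (S = 58.8): V_dd = e^(−0.04)·[0.6197·0.0000 + 0.3803·0.0000] = 0.0000
Node u (S = 150): V_u = e^(−0.04)·[0.6197·91.4211 + 0.3803·18.6050] = 61.2272
Node d (S = 84): V_d = e^(−0.04)·[0.6197·18.6050 + 0.3803·0.0000] = 11.0766
Node 0 (S = 120): V_0 = e^(−0.04)·[0.6197·61.2272 + 0.3803·11.0766] = 40.4999

$40.50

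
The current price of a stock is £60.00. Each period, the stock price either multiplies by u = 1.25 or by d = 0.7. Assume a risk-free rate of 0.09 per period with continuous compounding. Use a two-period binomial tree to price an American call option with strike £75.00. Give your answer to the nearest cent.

£8.04

Risk-neutral probability p = (e^0.09 − 0.7)/(1.25 − 0.7) = 0.3942/0.5500 = 0.7167
Terminal stock prices: S_uu = 93.75, S_ud = 52.5, S_dd = 29.4
Terminal payoffs (S − K): max(18.75, 0) = 18.75, max(-22.5, 0) = 0, max(-45.6, 0) = 0
Node u (S = 75): continuation = e^(−0.09)·[0.7167·18.7500 + 0.2833·0.0000] = 12.2812; exercise value = 0.0000 ≤ continuation, so V_u = 12.2812
Node d (S = 42): continuation = e^(−0.09)·[0.7167·0.0000 + 0.2833·0.0000] = 0.0000; exercise value = 0.0000 ≤ continuation, so V_d = 0.0000
Node 0 (S = 60): continuation = e^(−0.09)·[0.7167·12.2812 + 0.2833·0.0000] = 8.0441; exercise value = 0.0000 ≤ continuation, so V_0 = 8.0441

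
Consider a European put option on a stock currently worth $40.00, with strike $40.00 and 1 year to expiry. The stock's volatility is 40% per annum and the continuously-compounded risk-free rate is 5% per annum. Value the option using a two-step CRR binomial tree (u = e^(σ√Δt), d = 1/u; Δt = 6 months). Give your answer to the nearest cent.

CRR parameters: u = e^(σ√Δt) = e^(0.4·√0.5) = 1.3269, d = 1/u = 0.7536
Per-period rate: rΔt = 0.05·0.5 = 0.025, so R = e^0.025 = 1.0253
Risk-neutral probability p = (e^0.025 − 0.7536)/(1.3269 − 0.7536) = 0.2717/0.5733 = 0.4739
Terminal stock prices: S_uu = 70.43, S_ud = 40, S_dd = 22.72
Terminal payoffs (K − S): max(-30.43, 0) = 0, max(0, 0) = 0, max(17.28, 0) = 17.28
Node u (S = 53.08): V_u = e^(−0.025)·[0.4739·0.0000 + 0.5261·0.0000] = 0.0000
Node d (S = 30.15): V_d = e^(−0.025)·[0.4739·0.0000 + 0.5261·17.2812] = 8.8669
Node 0 (S = 40): V_0 = e^(−0.025)·[0.4739·0.0000 + 0.5261·8.8669] = 4.5495

$4.55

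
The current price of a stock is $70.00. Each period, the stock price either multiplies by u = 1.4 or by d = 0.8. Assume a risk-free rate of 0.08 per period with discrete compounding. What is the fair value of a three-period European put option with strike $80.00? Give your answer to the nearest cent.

$10.78

Risk-neutral probability p = (1 + 0.08 − 0.8)/(1.4 − 0.8) = 0.2800/0.6000 = 0.4667
Terminal stock prices: S_uuu = 192.1, S_uud = 109.8, S_udd = 62.72, S_ddd = 35.84
Terminal payoffs (K − S): max(-112.1, 0) = 0, max(-29.76, 0) = 0, max(17.28, 0) = 17.28, max(44.16, 0) = 44.16
Node uu (S = 137.2): V_uu = 1/1.08·[0.4667·0.0000 + 0.5333·0.0000] = 0.0000
Node ud (S = 78.4): V_ud = 1/1.08·[0.4667·0.0000 + 0.5333·17.2800] = 8.5333
Node dd (S = 44.8): V_dd = 1/1.08·[0.4667·17.2800 + 0.5333·44.1600] = 29.2741
Node u (S = 98): V_u = 1/1.08·[0.4667·0.0000 + 0.5333·8.5333] = 4.2140
Node d (S = 56): V_d = 1/1.08·[0.4667·8.5333 + 0.5333·29.2741] = 18.1436
Node 0 (S = 70): V_0 = 1/1.08·[0.4667·4.2140 + 0.5333·18.1436] = 10.7807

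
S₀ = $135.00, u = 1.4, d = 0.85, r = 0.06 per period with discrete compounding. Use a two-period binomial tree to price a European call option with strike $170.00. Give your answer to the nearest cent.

Risk-neutral probability p = (1 + 0.06 − 0.85)/(1.4 − 0.85) = 0.2100/0.5500 = 0.3818
Terminal stock prices: S_uu = 264.6, S_ud = 160.7, S_dd = 97.54
Terminal payoffs (S − K): max(94.6, 0) = 94.6, max(-9.35, 0) = 0, max(-72.46, 0) = 0
Node u (S = 189): V_u = 1/1.06·[0.3818·94.6000 + 0.6182·0.0000] = 34.0755
Node d (S = 114.8): V_d = 1/1.06·[0.3818·0.0000 + 0.6182·0.0000] = 0.0000
Node 0 (S = 135): V_0 = 1/1.06·[0.3818·34.0755 + 0.6182·0.0000] = 12.2742

$12.27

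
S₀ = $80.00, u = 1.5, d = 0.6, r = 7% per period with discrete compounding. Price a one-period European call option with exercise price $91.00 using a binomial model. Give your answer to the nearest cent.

$14.15

Risk-neutral probability p = (1 + 0.07 − 0.6)/(1.5 − 0.6) = 0.4700/0.9000 = 0.5222
Terminal stock prices: S_u = 120, S_d = 48
Terminal payoffs (S − K): max(29, 0) = 29, max(-43, 0) = 0
Node 0 (S = 80): V_0 = 1/1.07·[0.5222·29.0000 + 0.4778·0.0000] = 14.1537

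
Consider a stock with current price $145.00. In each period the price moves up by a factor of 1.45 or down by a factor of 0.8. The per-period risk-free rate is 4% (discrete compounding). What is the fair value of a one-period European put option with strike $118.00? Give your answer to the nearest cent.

$1.21

Risk-neutral probability p = (1 + 0.04 − 0.8)/(1.45 − 0.8) = 0.2400/0.6500 = 0.3692
Terminal stock prices: S_u = 210.2, S_d = 116
Terminal payoffs (K − S): max(-92.25, 0) = 0, max(2, 0) = 2
Node 0 (S = 145): V_0 = 1/1.04·[0.3692·0.0000 + 0.6308·2.0000] = 1.2130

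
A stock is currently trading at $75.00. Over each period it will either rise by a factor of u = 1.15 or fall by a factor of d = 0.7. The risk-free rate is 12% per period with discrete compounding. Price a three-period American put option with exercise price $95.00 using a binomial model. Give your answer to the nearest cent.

Risk-neutral probability p = (1 + 0.12 − 0.7)/(1.15 − 0.7) = 0.4200/0.4500 = 0.9333
Terminal stock prices: S_uuu = 114.1, S_uud = 69.43, S_udd = 42.26, S_ddd = 25.72
Terminal payoffs (K − S): max(-19.07, 0) = 0, max(25.57, 0) = 25.57, max(52.74, 0) = 52.74, max(69.28, 0) = 69.28
Node uu (S = 99.19): continuation = 1/1.12·[0.9333·0.0000 + 0.0667·25.5688] = 1.5219; exercise value = 0.0000 ≤ continuation, so V_uu = 1.5219
Node ud (S = 60.37): continuation = 1/1.12·[0.9333·25.5688 + 0.0667·52.7375] = 24.4464; exercise value = 34.6250 > continuation, so V_ud = 34.6250 (exercise)
Node dd (S = 36.75): continuation = 1/1.12·[0.9333·52.7375 + 0.0667·69.2750] = 48.0714; exercise value = 58.2500 > continuation, so V_dd = 58.2500 (exercise)
Node u (S = 86.25): continuation = 1/1.12·[0.9333·1.5219 + 0.0667·34.6250] = 3.3293; exercise value = 8.7500 > continuation, so V_u = 8.7500 (exercise)
Node d (S = 52.5): continuation = 1/1.12·[0.9333·34.6250 + 0.0667·58.2500] = 32.3214; exercise value = 42.5000 > continuation, so V_d = 42.5000 (exercise)
Node 0 (S = 75): continuation = 1/1.12·[0.9333·8.7500 + 0.0667·42.5000] = 9.8214; exercise value = 20.0000 > continuation, so V_0 = 20.0000 (exercise)

$20.00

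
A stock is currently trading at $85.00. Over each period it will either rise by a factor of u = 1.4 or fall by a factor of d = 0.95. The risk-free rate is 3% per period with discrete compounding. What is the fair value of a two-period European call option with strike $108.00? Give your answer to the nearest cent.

$3.14

Risk-neutral probability p = (1 + 0.03 − 0.95)/(1.4 − 0.95) = 0.0800/0.4500 = 0.1778
Terminal stock prices: S_uu = 166.6, S_ud = 113, S_dd = 76.71
Terminal payoffs (S − K): max(58.6, 0) = 58.6, max(5.05, 0) = 5.05, max(-31.29, 0) = 0
Node u (S = 119): V_u = 1/1.03·[0.1778·58.6000 + 0.8222·5.0500] = 14.1456
Node d (S = 80.75): V_d = 1/1.03·[0.1778·5.0500 + 0.8222·0.0000] = 0.8716
Node 0 (S = 85): V_0 = 1/1.03·[0.1778·14.1456 + 0.8222·0.8716] = 3.1373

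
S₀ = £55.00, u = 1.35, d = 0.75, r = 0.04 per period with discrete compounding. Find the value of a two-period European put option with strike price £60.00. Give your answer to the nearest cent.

£9.16

Risk-neutral probability p = (1 + 0.04 − 0.75)/(1.35 − 0.75) = 0.2900/0.6000 = 0.4833
Terminal stock prices: S_uu = 100.2, S_ud = 55.69, S_dd = 30.94
Terminal payoffs (K − S): max(-40.24, 0) = 0, max(4.312, 0) = 4.312, max(29.06, 0) = 29.06
Node u (S = 74.25): V_u = 1/1.04·[0.4833·0.0000 + 0.5167·4.3125] = 2.1424
Node d (S = 41.25): V_d = 1/1.04·[0.4833·4.3125 + 0.5167·29.0625] = 16.4423
Node 0 (S = 55): V_0 = 1/1.04·[0.4833·2.1424 + 0.5167·16.4423] = 9.1641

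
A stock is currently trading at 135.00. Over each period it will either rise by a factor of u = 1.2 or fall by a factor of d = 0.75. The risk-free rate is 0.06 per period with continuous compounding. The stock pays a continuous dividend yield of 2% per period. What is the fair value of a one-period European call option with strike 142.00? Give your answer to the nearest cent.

12.17

Per-period risk-free factor R = e^0.06 = 1.0618; dividend-adjusted growth = e^(0.06−0.02) = 1.0408.
Risk-neutral probability p = (1.0408 − 0.75)/(1.2 − 0.75) = 0.2908/0.4500 = 0.6462
Terminal stock prices: S_u = 162, S_d = 101.2
Terminal payoffs (S − K): max(20, 0) = 20, max(-40.75, 0) = 0
Node 0 (S = 135): V_0 = e^(−0.06)·[0.6462·20.0000 + 0.3538·0.0000] = 12.1722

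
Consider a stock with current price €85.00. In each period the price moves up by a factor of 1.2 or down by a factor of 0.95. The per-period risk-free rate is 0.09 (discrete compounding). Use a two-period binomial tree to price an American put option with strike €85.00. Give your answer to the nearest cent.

Risk-neutral probability p = (1 + 0.09 − 0.95)/(1.2 − 0.95) = 0.1400/0.2500 = 0.5600
Terminal stock prices: S_uu = 122.4, S_ud = 96.9, S_dd = 76.71
Terminal payoffs (K − S): max(-37.4, 0) = 0, max(-11.9, 0) = 0, max(8.288, 0) = 8.288
Node u (S = 102): continuation = 1/1.09·[0.5600·0.0000 + 0.4400·0.0000] = 0.0000; exercise value = 0.0000 ≤ continuation, so V_u = 0.0000
Node d (S = 80.75): continuation = 1/1.09·[0.5600·0.0000 + 0.4400·8.2875] = 3.3454; exercise value = 4.2500 > continuation, so V_d = 4.2500 (exercise)
Node 0 (S = 85): continuation = 1/1.09·[0.5600·0.0000 + 0.4400·4.2500] = 1.7156; exercise value = 0.0000 ≤ continuation, so V_0 = 1.7156

€1.72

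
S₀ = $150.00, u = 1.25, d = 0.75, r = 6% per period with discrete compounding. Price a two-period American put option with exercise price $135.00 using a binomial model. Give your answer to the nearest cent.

Risk-neutral probability p = (1 + 0.06 − 0.75)/(1.25 − 0.75) = 0.3100/0.5000 = 0.6200
Terminal stock prices: S_uu = 234.4, S_ud = 140.6, S_dd = 84.38
Terminal payoffs (K − S): max(-99.38, 0) = 0, max(-5.625, 0) = 0, max(50.62, 0) = 50.62
Node u (S = 187.5): continuation = 1/1.06·[0.6200·0.0000 + 0.3800·0.0000] = 0.0000; exercise value = 0.0000 ≤ continuation, so V_u = 0.0000
Node d (S = 112.5): continuation = 1/1.06·[0.6200·0.0000 + 0.3800·50.6250] = 18.1486; exercise value = 22.5000 > continuation, so V_d = 22.5000 (exercise)
Node 0 (S = 150): continuation = 1/1.06·[0.6200·0.0000 + 0.3800·22.5000] = 8.0660; exercise value = 0.0000 ≤ continuation, so V_0 = 8.0660

$8.07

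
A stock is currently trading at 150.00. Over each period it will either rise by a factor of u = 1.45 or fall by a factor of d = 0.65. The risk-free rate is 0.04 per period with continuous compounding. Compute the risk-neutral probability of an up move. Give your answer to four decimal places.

p = 0.4885

Risk-neutral probability p = (e^0.04 − 0.65)/(1.45 − 0.65) = 0.3908/0.8000 = 0.4885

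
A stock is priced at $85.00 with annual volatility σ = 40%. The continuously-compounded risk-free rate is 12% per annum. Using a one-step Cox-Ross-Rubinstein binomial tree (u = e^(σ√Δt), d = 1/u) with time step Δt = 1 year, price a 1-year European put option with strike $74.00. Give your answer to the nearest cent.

CRR parameters: u = e^(σ√Δt) = e^(0.4·√1) = 1.4918, d = 1/u = 0.6703
Per-period rate: rΔt = 0.12·1 = 0.12, so R = e^0.12 = 1.1275
Risk-neutral probability p = (e^0.12 − 0.6703)/(1.4918 − 0.6703) = 0.4572/0.8215 = 0.5565
Terminal stock prices: S_u = 126.8, S_d = 56.98
Terminal payoffs (K − S): max(-52.81, 0) = 0, max(17.02, 0) = 17.02
Node 0 (S = 85): V_0 = e^(−0.12)·[0.5565·0.0000 + 0.4435·17.0228] = 6.6957

$6.70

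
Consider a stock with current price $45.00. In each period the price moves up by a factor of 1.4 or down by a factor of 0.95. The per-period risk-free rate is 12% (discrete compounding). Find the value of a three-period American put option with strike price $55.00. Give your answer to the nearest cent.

$10.00

Risk-neutral probability p = (1 + 0.12 − 0.95)/(1.4 − 0.95) = 0.1700/0.4500 = 0.3778
Terminal stock prices: S_uuu = 123.5, S_uud = 83.79, S_udd = 56.86, S_ddd = 38.58
Terminal payoffs (K − S): max(-68.48, 0) = 0, max(-28.79, 0) = 0, max(-1.857, 0) = 0, max(16.42, 0) = 16.42
Node uu (S = 88.2): continuation = 1/1.12·[0.3778·0.0000 + 0.6222·0.0000] = 0.0000; exercise value = 0.0000 ≤ continuation, so V_uu = 0.0000
Node ud (S = 59.85): continuation = 1/1.12·[0.3778·0.0000 + 0.6222·0.0000] = 0.0000; exercise value = 0.0000 ≤ continuation, so V_ud = 0.0000
Node dd (S = 40.61): continuation = 1/1.12·[0.3778·0.0000 + 0.6222·16.4181] = 9.1212; exercise value = 14.3875 > continuation, so V_dd = 14.3875 (exercise)
Node u (S = 63): continuation = 1/1.12·[0.3778·0.0000 + 0.6222·0.0000] = 0.0000; exercise value = 0.0000 ≤ continuation, so V_u = 0.0000
Node d (S = 42.75): continuation = 1/1.12·[0.3778·0.0000 + 0.6222·14.3875] = 7.9931; exercise value = 12.2500 > continuation, so V_d = 12.2500 (exercise)
Node 0 (S = 45): continuation = 1/1.12·[0.3778·0.0000 + 0.6222·12.2500] = 6.8056; exercise value = 10.0000 > continuation, so V_0 = 10.0000 (exercise)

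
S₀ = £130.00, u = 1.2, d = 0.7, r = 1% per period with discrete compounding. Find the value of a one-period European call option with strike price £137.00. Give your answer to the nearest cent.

£11.66

Risk-neutral probability p = (1 + 0.01 − 0.7)/(1.2 − 0.7) = 0.3100/0.5000 = 0.6200
Terminal stock prices: S_u = 156, S_d = 91
Terminal payoffs (S − K): max(19, 0) = 19, max(-46, 0) = 0
Node 0 (S = 130): V_0 = 1/1.01·[0.6200·19.0000 + 0.3800·0.0000] = 11.6634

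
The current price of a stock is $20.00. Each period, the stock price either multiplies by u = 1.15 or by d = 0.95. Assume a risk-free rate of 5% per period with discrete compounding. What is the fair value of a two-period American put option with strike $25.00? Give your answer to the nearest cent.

$5.00

Risk-neutral probability p = (1 + 0.05 − 0.95)/(1.15 − 0.95) = 0.1000/0.2000 = 0.5000
Terminal stock prices: S_uu = 26.45, S_ud = 21.85, S_dd = 18.05
Terminal payoffs (K − S): max(-1.45, 0) = 0, max(3.15, 0) = 3.15, max(6.95, 0) = 6.95
Node u (S = 23): continuation = 1/1.05·[0.5000·0.0000 + 0.5000·3.1500] = 1.5000; exercise value = 2.0000 > continuation, so V_u = 2.0000 (exercise)
Node d (S = 19): continuation = 1/1.05·[0.5000·3.1500 + 0.5000·6.9500] = 4.8095; exercise value = 6.0000 > continuation, so V_d = 6.0000 (exercise)
Node 0 (S = 20): continuation = 1/1.05·[0.5000·2.0000 + 0.5000·6.0000] = 3.8095; exercise value = 5.0000 > continuation, so V_0 = 5.0000 (exercise)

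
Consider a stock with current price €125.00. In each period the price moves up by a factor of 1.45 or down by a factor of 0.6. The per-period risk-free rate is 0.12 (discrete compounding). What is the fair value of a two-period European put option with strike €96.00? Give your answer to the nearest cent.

€6.13

Risk-neutral probability p = (1 + 0.12 − 0.6)/(1.45 − 0.6) = 0.5200/0.8500 = 0.6118
Terminal stock prices: S_uu = 262.8, S_ud = 108.8, S_dd = 45
Terminal payoffs (K − S): max(-166.8, 0) = 0, max(-12.75, 0) = 0, max(51, 0) = 51
Node u (S = 181.2): V_u = 1/1.12·[0.6118·0.0000 + 0.3882·0.0000] = 0.0000
Node d (S = 75): V_d = 1/1.12·[0.6118·0.0000 + 0.3882·51.0000] = 17.6786
Node 0 (S = 125): V_0 = 1/1.12·[0.6118·0.0000 + 0.3882·17.6786] = 6.1281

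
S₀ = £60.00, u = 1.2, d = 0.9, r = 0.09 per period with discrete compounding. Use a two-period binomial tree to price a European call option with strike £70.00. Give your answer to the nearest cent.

£5.54

Risk-neutral probability p = (1 + 0.09 − 0.9)/(1.2 − 0.9) = 0.1900/0.3000 = 0.6333
Terminal stock prices: S_uu = 86.4, S_ud = 64.8, S_dd = 48.6
Terminal payoffs (S − K): max(16.4, 0) = 16.4, max(-5.2, 0) = 0, max(-21.4, 0) = 0
Node u (S = 72): V_u = 1/1.09·[0.6333·16.4000 + 0.3667·0.0000] = 9.5291
Node d (S = 54): V_d = 1/1.09·[0.6333·0.0000 + 0.3667·0.0000] = 0.0000
Node 0 (S = 60): V_0 = 1/1.09·[0.6333·9.5291 + 0.3667·0.0000] = 5.5368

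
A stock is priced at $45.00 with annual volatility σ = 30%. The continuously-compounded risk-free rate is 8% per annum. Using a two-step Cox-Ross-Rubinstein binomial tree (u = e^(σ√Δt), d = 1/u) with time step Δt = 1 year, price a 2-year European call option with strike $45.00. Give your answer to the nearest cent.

CRR parameters: u = e^(σ√Δt) = e^(0.3·√1) = 1.3499, d = 1/u = 0.7408
Per-period rate: rΔt = 0.08·1 = 0.08, so R = e^0.08 = 1.0833
Risk-neutral probability p = (e^0.08 − 0.7408)/(1.3499 − 0.7408) = 0.3425/0.6090 = 0.5623
Terminal stock prices: S_uu = 82, S_ud = 45, S_dd = 24.7
Terminal payoffs (S − K): max(37, 0) = 37, max(0, 0) = 0, max(-20.3, 0) = 0
Node u (S = 60.74): V_u = e^(−0.08)·[0.5623·36.9953 + 0.4377·0.0000] = 19.2034
Node d (S = 33.34): V_d = e^(−0.08)·[0.5623·0.0000 + 0.4377·0.0000] = 0.0000
Node 0 (S = 45): V_0 = e^(−0.08)·[0.5623·19.2034 + 0.4377·0.0000] = 9.9680

$9.97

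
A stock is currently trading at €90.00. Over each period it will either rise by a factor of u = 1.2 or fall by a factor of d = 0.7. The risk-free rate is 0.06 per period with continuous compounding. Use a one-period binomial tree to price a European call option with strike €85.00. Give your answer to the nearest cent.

Risk-neutral probability p = (e^0.06 − 0.7)/(1.2 − 0.7) = 0.3618/0.5000 = 0.7237
Terminal stock prices: S_u = 108, S_d = 63
Terminal payoffs (S − K): max(23, 0) = 23, max(-22, 0) = 0
Node 0 (S = 90): V_0 = e^(−0.06)·[0.7237·23.0000 + 0.2763·0.0000] = 15.6752

€15.68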